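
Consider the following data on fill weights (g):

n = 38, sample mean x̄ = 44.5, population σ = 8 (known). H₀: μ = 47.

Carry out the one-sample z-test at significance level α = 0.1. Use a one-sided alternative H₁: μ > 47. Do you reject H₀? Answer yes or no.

reject H₀: no

SE = σ/√n = 8/√38 = 1.2978
z = (x̄−μ₀)/SE = (44.5−47)/1.2978 = -1.9264
p-value (one-sided, H₁ greater) = 0.97297
At α=0.1: p ≥ α → fail to reject H₀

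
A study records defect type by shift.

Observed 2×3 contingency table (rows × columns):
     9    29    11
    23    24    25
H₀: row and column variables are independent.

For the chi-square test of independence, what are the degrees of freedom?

degrees of freedom = 2

df = (r−1)(c−1) = (2−1)·(3−1) = 2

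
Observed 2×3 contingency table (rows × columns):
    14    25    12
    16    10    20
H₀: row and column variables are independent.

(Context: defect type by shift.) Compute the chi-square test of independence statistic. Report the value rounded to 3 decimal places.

test statistic = 8.326

Row totals [51, 46], col totals [30, 35, 32], n=97
χ² = (14−15.77)²/15.77 + (25−18.40)²/18.40 + (12−16.82)²/16.82 + (16−14.23)²/14.23 + (10−16.60)²/16.60 + (20−15.18)²/15.18 = 8.3263
df = 2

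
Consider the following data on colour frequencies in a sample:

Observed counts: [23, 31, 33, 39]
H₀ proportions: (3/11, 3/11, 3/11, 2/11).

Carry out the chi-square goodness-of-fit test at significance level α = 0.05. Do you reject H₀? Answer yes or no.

reject H₀: yes

n = 126; E_i = n·p_i = [34.36, 34.36, 34.36, 22.91]
χ² = (23−34.36)²/34.36 + (31−34.36)²/34.36 + (33−34.36)²/34.36 + (39−22.91)²/22.91 = 15.4431
df = 3
p-value (upper-tail) = 0.00147
At α=0.05: p < α → reject H₀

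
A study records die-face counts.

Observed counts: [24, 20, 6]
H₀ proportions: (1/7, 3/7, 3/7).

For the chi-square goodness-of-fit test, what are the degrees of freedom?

df = k − 1 = 3 − 1 = 2

degrees of freedom = 2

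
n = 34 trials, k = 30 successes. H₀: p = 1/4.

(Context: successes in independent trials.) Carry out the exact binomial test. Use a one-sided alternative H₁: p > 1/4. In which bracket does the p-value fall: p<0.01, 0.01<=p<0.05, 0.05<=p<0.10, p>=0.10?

Exact binomial: n=34, k=30, p₀=1/4=0.2500
P(X≥30) from Σ C(n,i)·p₀^i·(1−p₀)^(n−i)
p-value (one-sided, H₁ greater) = 0.00000
→ bracket: p<0.01

p-value bracket: p<0.01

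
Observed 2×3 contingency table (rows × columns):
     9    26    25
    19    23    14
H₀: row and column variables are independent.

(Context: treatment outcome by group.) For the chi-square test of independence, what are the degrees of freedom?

df = (r−1)(c−1) = (2−1)·(3−1) = 2

degrees of freedom = 2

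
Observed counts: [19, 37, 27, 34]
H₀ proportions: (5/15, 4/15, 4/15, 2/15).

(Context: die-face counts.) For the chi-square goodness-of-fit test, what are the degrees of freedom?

degrees of freedom = 3

df = k − 1 = 4 − 1 = 3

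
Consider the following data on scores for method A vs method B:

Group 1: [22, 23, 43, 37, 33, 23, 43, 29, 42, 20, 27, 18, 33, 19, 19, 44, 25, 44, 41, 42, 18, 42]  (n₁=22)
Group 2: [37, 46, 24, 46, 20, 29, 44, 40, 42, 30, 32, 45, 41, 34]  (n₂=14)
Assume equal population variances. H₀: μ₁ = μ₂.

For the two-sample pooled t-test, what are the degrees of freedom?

df = n₁ + n₂ − 2 = 22 + 14 − 2 = 34

degrees of freedom = 34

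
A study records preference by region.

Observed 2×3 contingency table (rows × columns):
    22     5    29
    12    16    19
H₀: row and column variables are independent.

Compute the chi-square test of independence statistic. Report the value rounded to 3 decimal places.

Row totals [56, 47], col totals [34, 21, 48], n=103
χ² = (22−18.49)²/18.49 + (5−11.42)²/11.42 + (29−26.10)²/26.10 + (12−15.51)²/15.51 + (16−9.58)²/9.58 + (19−21.90)²/21.90 = 10.0769
df = 2

test statistic = 10.077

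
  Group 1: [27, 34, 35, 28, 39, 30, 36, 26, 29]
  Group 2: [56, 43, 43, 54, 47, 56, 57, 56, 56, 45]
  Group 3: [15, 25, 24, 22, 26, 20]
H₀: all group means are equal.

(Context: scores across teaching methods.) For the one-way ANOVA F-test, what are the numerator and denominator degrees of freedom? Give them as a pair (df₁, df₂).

degrees of freedom = [2, 22]

k = 3 groups, N = 25 total
df = (k−1, N−k) = (3−1, 25−3) = (2, 22)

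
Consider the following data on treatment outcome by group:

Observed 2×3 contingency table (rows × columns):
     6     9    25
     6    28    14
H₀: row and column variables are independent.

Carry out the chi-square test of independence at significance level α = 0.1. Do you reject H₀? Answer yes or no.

reject H₀: yes

Row totals [40, 48], col totals [12, 37, 39], n=88
χ² = (6−5.45)²/5.45 + (9−16.82)²/16.82 + (25−17.73)²/17.73 + (6−6.55)²/6.55 + (28−20.18)²/20.18 + (14−21.27)²/21.27 = 12.2331
df = 2
p-value (upper-tail) = 0.00221
At α=0.1: p < α → reject H₀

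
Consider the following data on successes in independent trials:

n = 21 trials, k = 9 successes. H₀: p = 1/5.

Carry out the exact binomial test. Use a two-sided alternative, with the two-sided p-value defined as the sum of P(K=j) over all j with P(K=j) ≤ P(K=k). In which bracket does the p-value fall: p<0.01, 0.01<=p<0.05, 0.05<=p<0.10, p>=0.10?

p-value bracket: 0.01<=p<0.05

Exact binomial: n=21, k=9, p₀=1/5=0.2000
P(X=j) = C(n,j)·p₀^j·(1−p₀)^(n−j); p = Σ P(X=j) over j with P(X=j) ≤ P(X=9)
p-value (two-sided) = 0.02364
→ bracket: 0.01<=p<0.05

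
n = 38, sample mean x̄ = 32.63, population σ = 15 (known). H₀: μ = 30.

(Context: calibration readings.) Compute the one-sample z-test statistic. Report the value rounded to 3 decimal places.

test statistic = 1.081

SE = σ/√n = 15/√38 = 2.4333
z = (x̄−μ₀)/SE = (32.63−30)/2.4333 = 1.0808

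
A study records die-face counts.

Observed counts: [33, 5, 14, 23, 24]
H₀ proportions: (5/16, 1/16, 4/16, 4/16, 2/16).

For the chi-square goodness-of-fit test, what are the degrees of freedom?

degrees of freedom = 4

df = k − 1 = 5 − 1 = 4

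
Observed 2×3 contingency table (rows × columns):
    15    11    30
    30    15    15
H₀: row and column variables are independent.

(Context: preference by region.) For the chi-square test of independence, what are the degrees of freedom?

df = (r−1)(c−1) = (2−1)·(3−1) = 2

degrees of freedom = 2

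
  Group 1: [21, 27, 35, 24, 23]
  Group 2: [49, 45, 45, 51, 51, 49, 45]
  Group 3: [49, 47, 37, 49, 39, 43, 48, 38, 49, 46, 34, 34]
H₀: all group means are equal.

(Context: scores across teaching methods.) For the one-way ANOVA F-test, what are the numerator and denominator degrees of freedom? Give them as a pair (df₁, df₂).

degrees of freedom = [2, 21]

k = 3 groups, N = 24 total
df = (k−1, N−k) = (3−1, 24−3) = (2, 21)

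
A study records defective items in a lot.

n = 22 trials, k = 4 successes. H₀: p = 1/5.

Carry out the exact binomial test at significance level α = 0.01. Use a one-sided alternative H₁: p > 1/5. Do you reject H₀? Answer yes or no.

Exact binomial: n=22, k=4, p₀=1/5=0.2000
P(X≥4) from Σ C(n,i)·p₀^i·(1−p₀)^(n−i)
p-value (one-sided, H₁ greater) = 0.66796
At α=0.01: p ≥ α → fail to reject H₀

reject H₀: no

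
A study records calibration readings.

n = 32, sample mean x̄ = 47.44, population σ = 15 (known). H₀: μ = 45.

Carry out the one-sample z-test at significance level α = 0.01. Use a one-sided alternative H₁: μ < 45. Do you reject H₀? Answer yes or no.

reject H₀: no

SE = σ/√n = 15/√32 = 2.6517
z = (x̄−μ₀)/SE = (47.44−45)/2.6517 = 0.9202
p-value (one-sided, H₁ less) = 0.82126
At α=0.01: p ≥ α → fail to reject H₀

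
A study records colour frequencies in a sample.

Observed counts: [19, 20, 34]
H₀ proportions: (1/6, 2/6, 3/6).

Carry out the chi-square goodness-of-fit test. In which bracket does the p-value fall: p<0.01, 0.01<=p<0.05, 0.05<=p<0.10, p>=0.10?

p-value bracket: 0.05<=p<0.10

n = 73; E_i = n·p_i = [12.17, 24.33, 36.50]
χ² = (19−12.17)²/12.17 + (20−24.33)²/24.33 + (34−36.50)²/36.50 = 4.7808
df = 2
p-value (upper-tail) = 0.09159
→ bracket: 0.05<=p<0.10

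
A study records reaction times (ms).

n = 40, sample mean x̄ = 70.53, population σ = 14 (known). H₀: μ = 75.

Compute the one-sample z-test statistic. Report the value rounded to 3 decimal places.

test statistic = -2.019

SE = σ/√n = 14/√40 = 2.2136
z = (x̄−μ₀)/SE = (70.53−75)/2.2136 = -2.0193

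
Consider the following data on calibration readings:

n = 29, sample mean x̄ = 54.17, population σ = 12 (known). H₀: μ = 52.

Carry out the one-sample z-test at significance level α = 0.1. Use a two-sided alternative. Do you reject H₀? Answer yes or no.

SE = σ/√n = 12/√29 = 2.2283
z = (x̄−μ₀)/SE = (54.17−52)/2.2283 = 0.9738
p-value (two-sided) = 0.33015
At α=0.1: p ≥ α → fail to reject H₀

reject H₀: no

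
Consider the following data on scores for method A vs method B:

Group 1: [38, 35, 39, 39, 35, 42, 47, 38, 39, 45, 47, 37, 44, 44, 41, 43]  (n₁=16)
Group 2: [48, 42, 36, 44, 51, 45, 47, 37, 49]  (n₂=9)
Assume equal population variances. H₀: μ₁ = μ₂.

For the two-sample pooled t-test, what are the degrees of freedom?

degrees of freedom = 23

df = n₁ + n₂ − 2 = 16 + 9 − 2 = 23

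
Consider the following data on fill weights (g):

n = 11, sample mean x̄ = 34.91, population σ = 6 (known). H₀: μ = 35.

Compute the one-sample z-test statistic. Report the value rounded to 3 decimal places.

test statistic = -0.050

SE = σ/√n = 6/√11 = 1.8091
z = (x̄−μ₀)/SE = (34.91−35)/1.8091 = -0.0497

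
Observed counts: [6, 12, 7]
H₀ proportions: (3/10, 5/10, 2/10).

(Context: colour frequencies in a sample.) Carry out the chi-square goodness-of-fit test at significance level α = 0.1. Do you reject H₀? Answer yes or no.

reject H₀: no

n = 25; E_i = n·p_i = [7.50, 12.50, 5.00]
χ² = (6−7.50)²/7.50 + (12−12.50)²/12.50 + (7−5.00)²/5.00 = 1.1200
df = 2
p-value (upper-tail) = 0.57121
At α=0.1: p ≥ α → fail to reject H₀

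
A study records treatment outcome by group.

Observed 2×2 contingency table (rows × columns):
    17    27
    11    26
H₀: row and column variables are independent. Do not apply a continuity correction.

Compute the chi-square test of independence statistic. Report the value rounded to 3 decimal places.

Row totals [44, 37], col totals [28, 53], n=81
χ² = (17−15.21)²/15.21 + (27−28.79)²/28.79 + (11−12.79)²/12.79 + (26−24.21)²/24.21 = 0.7049
df = 1

test statistic = 0.705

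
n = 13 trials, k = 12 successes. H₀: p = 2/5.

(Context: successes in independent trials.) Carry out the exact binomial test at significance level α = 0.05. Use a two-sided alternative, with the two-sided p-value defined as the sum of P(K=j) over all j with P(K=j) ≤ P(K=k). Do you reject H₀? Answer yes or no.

Exact binomial: n=13, k=12, p₀=2/5=0.4000
P(X=j) = C(n,j)·p₀^j·(1−p₀)^(n−j); p = Σ P(X=j) over j with P(X=j) ≤ P(X=12)
p-value (two-sided) = 0.00014
At α=0.05: p < α → reject H₀

reject H₀: yes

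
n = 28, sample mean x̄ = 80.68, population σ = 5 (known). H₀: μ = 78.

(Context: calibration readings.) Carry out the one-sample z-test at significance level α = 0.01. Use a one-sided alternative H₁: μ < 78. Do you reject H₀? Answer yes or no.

reject H₀: no

SE = σ/√n = 5/√28 = 0.9449
z = (x̄−μ₀)/SE = (80.68−78)/0.9449 = 2.8362
p-value (one-sided, H₁ less) = 0.99772
At α=0.01: p ≥ α → fail to reject H₀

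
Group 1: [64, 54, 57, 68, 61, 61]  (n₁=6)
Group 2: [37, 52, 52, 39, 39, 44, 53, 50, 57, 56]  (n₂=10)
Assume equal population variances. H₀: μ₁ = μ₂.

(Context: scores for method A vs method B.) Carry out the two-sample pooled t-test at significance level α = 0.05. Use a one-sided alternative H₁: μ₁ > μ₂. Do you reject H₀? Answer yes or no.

x̄₁=60.833, s₁=4.956, n₁=6
x̄₂=47.900, s₂=7.490, n₂=10
s_p² = [5·4.956² + 9·7.490²]/14 = 44.8381
SE = √(s_p²·(1/6+1/10)) = 3.4579
t = (60.833−47.900)/3.4579 = 3.7403
df = 14
p-value (one-sided, H₁ greater) = 0.00110
At α=0.05: p < α → reject H₀

reject H₀: yes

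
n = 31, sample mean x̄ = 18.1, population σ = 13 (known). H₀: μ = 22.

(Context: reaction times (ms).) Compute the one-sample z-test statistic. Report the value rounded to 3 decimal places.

test statistic = -1.670

SE = σ/√n = 13/√31 = 2.3349
z = (x̄−μ₀)/SE = (18.1−22)/2.3349 = -1.6703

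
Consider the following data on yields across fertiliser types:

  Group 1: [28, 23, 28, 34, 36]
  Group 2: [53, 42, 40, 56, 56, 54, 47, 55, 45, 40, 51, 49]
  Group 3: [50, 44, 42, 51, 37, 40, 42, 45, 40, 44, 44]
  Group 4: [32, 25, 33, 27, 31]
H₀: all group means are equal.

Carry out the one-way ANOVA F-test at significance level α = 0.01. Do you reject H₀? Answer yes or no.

reject H₀: yes

Group means [29.80, 49.00, 43.55, 29.60], grand mean 41.333
SSB = Σnᵢ(x̄ᵢ−x̄)² = 2112.606; SSW = ΣΣ(x−x̄ᵢ)² = 738.727
MSB = 2112.606/3 = 704.2020; MSW = 738.727/29 = 25.4734
F = MSB/MSW = 27.6447
df = (3, 29)
p-value (upper-tail) = 0.00000
At α=0.01: p < α → reject H₀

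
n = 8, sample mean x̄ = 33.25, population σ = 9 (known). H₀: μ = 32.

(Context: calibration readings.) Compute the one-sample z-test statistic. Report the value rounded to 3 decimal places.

test statistic = 0.393

SE = σ/√n = 9/√8 = 3.1820
z = (x̄−μ₀)/SE = (33.25−32)/3.1820 = 0.3928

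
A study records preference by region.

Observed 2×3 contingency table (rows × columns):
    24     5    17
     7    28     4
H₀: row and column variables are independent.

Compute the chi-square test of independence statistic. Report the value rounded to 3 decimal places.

Row totals [46, 39], col totals [31, 33, 21], n=85
χ² = (24−16.78)²/16.78 + (5−17.86)²/17.86 + (17−11.36)²/11.36 + (7−14.22)²/14.22 + (28−15.14)²/15.14 + (4−9.64)²/9.64 = 33.0482
df = 2

test statistic = 33.048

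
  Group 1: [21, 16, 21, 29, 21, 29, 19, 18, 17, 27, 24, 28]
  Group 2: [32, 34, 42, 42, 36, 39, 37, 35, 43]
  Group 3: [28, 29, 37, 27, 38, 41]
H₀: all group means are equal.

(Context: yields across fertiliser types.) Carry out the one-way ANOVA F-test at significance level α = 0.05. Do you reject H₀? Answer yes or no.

reject H₀: yes

Group means [22.50, 37.78, 33.33], grand mean 30.000
SSB = Σnᵢ(x̄ᵢ−x̄)² = 1286.111; SSW = ΣΣ(x−x̄ᵢ)² = 553.889
MSB = 1286.111/2 = 643.0556; MSW = 553.889/24 = 23.0787
F = MSB/MSW = 27.8636
df = (2, 24)
p-value (upper-tail) = 0.00000
At α=0.05: p < α → reject H₀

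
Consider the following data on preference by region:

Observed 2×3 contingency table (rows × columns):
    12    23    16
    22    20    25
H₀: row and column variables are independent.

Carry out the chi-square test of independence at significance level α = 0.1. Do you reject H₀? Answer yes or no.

reject H₀: no

Row totals [51, 67], col totals [34, 43, 41], n=118
χ² = (12−14.69)²/14.69 + (23−18.58)²/18.58 + (16−17.72)²/17.72 + (22−19.31)²/19.31 + (20−24.42)²/24.42 + (25−23.28)²/23.28 = 3.0120
df = 2
p-value (upper-tail) = 0.22180
At α=0.1: p ≥ α → fail to reject H₀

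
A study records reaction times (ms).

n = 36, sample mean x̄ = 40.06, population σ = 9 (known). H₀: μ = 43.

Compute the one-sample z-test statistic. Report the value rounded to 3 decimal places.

test statistic = -1.960

SE = σ/√n = 9/√36 = 1.5000
z = (x̄−μ₀)/SE = (40.06−43)/1.5000 = -1.9600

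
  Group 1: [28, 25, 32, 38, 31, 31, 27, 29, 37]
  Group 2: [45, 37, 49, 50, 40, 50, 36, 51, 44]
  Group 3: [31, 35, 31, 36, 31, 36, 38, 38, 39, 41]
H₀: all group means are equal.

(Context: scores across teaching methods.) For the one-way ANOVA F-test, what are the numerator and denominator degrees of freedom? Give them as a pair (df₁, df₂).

k = 3 groups, N = 28 total
df = (k−1, N−k) = (3−1, 28−3) = (2, 25)

degrees of freedom = [2, 25]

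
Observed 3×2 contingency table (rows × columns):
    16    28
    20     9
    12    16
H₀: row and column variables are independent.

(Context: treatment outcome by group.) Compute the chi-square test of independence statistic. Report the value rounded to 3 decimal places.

Row totals [44, 29, 28], col totals [48, 53], n=101
χ² = (16−20.91)²/20.91 + (28−23.09)²/23.09 + (20−13.78)²/13.78 + (9−15.22)²/15.22 + (12−13.31)²/13.31 + (16−14.69)²/14.69 = 7.7881
df = 2

test statistic = 7.788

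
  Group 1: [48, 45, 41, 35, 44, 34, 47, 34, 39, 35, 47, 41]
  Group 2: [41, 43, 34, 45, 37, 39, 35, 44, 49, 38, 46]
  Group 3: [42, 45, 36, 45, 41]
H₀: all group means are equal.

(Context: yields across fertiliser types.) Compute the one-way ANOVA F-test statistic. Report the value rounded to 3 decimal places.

Group means [40.83, 41.00, 41.80], grand mean 41.071
SSB = Σnᵢ(x̄ᵢ−x̄)² = 3.390; SSW = ΣΣ(x−x̄ᵢ)² = 606.467
MSB = 3.390/2 = 1.6952; MSW = 606.467/25 = 24.2587
F = MSB/MSW = 0.0699
df = (2, 25)

test statistic = 0.070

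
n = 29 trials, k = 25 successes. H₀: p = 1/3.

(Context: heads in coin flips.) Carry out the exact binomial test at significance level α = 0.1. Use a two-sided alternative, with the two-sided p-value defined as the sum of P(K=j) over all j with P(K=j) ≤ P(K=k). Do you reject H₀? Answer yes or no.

reject H₀: yes

Exact binomial: n=29, k=25, p₀=1/3=0.3333
P(X=j) = C(n,j)·p₀^j·(1−p₀)^(n−j); p = Σ P(X=j) over j with P(X=j) ≤ P(X=25)
p-value (two-sided) = 0.00000
At α=0.1: p < α → reject H₀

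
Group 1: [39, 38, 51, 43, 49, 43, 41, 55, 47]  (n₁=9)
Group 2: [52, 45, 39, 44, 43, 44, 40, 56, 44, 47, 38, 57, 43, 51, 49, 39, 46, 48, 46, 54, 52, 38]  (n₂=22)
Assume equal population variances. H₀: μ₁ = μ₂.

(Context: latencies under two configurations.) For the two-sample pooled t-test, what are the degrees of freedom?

df = n₁ + n₂ − 2 = 9 + 22 − 2 = 29

degrees of freedom = 29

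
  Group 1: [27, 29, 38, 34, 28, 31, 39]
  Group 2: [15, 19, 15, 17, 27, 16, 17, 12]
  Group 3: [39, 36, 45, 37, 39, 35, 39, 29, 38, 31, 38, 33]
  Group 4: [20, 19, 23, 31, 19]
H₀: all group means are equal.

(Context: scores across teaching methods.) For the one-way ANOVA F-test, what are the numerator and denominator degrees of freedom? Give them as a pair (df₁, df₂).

k = 4 groups, N = 32 total
df = (k−1, N−k) = (4−1, 32−4) = (3, 28)

degrees of freedom = [3, 28]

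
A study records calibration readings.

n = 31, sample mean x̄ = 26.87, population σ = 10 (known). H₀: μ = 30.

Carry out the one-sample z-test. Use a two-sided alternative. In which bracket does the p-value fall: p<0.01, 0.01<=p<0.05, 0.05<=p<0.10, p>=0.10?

SE = σ/√n = 10/√31 = 1.7961
z = (x̄−μ₀)/SE = (26.87−30)/1.7961 = -1.7427
p-value (two-sided) = 0.08138
→ bracket: 0.05<=p<0.10

p-value bracket: 0.05<=p<0.10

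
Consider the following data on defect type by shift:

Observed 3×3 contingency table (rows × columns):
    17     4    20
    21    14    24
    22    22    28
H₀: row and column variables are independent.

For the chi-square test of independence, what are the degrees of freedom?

df = (r−1)(c−1) = (3−1)·(3−1) = 4

degrees of freedom = 4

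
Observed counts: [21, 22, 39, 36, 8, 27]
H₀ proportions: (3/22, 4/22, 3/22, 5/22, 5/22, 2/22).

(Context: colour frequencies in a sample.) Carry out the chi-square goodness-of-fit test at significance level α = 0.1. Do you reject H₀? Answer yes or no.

reject H₀: yes

n = 153; E_i = n·p_i = [20.86, 27.82, 20.86, 34.77, 34.77, 13.91]
χ² = (21−20.86)²/20.86 + (22−27.82)²/27.82 + (39−20.86)²/20.86 + (36−34.77)²/34.77 + (8−34.77)²/34.77 + (27−13.91)²/13.91 = 49.9608
df = 5
p-value (upper-tail) = 0.00000
At α=0.1: p < α → reject H₀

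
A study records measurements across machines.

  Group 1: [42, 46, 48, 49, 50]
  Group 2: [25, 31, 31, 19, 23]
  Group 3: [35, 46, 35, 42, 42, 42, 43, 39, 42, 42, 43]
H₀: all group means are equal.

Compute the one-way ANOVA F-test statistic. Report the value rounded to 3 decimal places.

Group means [47.00, 25.80, 41.00], grand mean 38.810
SSB = Σnᵢ(x̄ᵢ−x̄)² = 1234.438; SSW = ΣΣ(x−x̄ᵢ)² = 262.800
MSB = 1234.438/2 = 617.2190; MSW = 262.800/18 = 14.6000
F = MSB/MSW = 42.2753
df = (2, 18)

test statistic = 42.275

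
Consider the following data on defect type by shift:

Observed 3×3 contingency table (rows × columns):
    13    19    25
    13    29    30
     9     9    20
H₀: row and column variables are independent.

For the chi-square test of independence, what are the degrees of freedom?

degrees of freedom = 4

df = (r−1)(c−1) = (3−1)·(3−1) = 4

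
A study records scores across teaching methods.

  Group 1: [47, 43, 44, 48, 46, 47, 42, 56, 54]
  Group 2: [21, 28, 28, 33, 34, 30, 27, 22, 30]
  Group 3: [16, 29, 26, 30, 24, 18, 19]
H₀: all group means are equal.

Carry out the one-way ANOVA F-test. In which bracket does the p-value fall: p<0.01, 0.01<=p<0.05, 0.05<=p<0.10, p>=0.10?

p-value bracket: p<0.01

Group means [47.44, 28.11, 23.14], grand mean 33.680
SSB = Σnᵢ(x̄ᵢ−x̄)² = 2761.472; SSW = ΣΣ(x−x̄ᵢ)² = 519.968
MSB = 2761.472/2 = 1380.7359; MSW = 519.968/22 = 23.6349
F = MSB/MSW = 58.4193
df = (2, 22)
p-value (upper-tail) = 0.00000
→ bracket: p<0.01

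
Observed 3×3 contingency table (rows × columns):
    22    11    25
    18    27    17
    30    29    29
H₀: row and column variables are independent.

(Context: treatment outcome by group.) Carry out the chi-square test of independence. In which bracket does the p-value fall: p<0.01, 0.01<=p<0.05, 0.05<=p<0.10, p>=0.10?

p-value bracket: 0.05<=p<0.10

Row totals [58, 62, 88], col totals [70, 67, 71], n=208
χ² = (22−19.52)²/19.52 + (11−18.68)²/18.68 + (25−19.80)²/19.80 + (18−20.87)²/20.87 + (27−19.97)²/19.97 + (17−21.16)²/21.16 + (30−29.62)²/29.62 + (29−28.35)²/28.35 + (29−30.04)²/30.04 = 8.5837
df = 4
p-value (upper-tail) = 0.07239
→ bracket: 0.05<=p<0.10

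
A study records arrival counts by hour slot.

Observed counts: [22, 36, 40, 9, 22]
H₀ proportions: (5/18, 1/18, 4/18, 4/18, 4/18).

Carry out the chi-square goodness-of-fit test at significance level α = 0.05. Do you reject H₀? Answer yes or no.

reject H₀: yes

n = 129; E_i = n·p_i = [35.83, 7.17, 28.67, 28.67, 28.67]
χ² = (22−35.83)²/35.83 + (36−7.17)²/7.17 + (40−28.67)²/28.67 + (9−28.67)²/28.67 + (22−28.67)²/28.67 = 140.8674
df = 4
p-value (upper-tail) = 0.00000
At α=0.05: p < α → reject H₀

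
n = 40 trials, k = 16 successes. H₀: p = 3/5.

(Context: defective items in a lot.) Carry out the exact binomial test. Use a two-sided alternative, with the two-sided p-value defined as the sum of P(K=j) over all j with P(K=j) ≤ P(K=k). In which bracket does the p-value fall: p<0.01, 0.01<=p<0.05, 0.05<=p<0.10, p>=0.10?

p-value bracket: 0.01<=p<0.05

Exact binomial: n=40, k=16, p₀=3/5=0.6000
P(X=j) = C(n,j)·p₀^j·(1−p₀)^(n−j); p = Σ P(X=j) over j with P(X=j) ≤ P(X=16)
p-value (two-sided) = 0.01441
→ bracket: 0.01<=p<0.05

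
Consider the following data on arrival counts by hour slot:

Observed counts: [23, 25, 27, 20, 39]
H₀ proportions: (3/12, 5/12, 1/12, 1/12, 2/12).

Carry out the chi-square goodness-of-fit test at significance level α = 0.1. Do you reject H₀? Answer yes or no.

n = 134; E_i = n·p_i = [33.50, 55.83, 11.17, 11.17, 22.33]
χ² = (23−33.50)²/33.50 + (25−55.83)²/55.83 + (27−11.17)²/11.17 + (20−11.17)²/11.17 + (39−22.33)²/22.33 = 62.1940
df = 4
p-value (upper-tail) = 0.00000
At α=0.1: p < α → reject H₀

reject H₀: yes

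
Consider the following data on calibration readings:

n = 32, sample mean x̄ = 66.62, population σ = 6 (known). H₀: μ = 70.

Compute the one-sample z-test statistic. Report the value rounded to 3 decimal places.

SE = σ/√n = 6/√32 = 1.0607
z = (x̄−μ₀)/SE = (66.62−70)/1.0607 = -3.1867

test statistic = -3.187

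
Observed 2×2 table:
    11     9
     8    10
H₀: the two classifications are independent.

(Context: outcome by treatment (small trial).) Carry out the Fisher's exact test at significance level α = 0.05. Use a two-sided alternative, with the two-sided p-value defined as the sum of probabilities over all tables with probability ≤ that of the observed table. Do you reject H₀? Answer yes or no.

reject H₀: no

Margins: r₁=20, r₂=18, c₁=19, c₂=19, n=38
p_obs = C(20,11)·C(18,8)/C(38,19); sum pmf over tables with pmf ≤ p_obs
p-value (two-sided) = 0.74585
At α=0.05: p ≥ α → fail to reject H₀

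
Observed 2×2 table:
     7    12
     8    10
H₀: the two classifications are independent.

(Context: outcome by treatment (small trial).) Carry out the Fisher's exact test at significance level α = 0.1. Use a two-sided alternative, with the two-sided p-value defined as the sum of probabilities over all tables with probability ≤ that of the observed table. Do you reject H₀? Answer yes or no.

reject H₀: no

Margins: r₁=19, r₂=18, c₁=15, c₂=22, n=37
p_obs = C(19,7)·C(18,8)/C(37,15); sum pmf over tables with pmf ≤ p_obs
p-value (two-sided) = 0.74314
At α=0.1: p ≥ α → fail to reject H₀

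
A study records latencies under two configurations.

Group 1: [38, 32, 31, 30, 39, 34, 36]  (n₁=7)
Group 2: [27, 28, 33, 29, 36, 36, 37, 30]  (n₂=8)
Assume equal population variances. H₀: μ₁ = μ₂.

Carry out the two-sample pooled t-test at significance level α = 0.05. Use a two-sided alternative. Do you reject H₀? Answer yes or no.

reject H₀: no

x̄₁=34.286, s₁=3.498, n₁=7
x̄₂=32.000, s₂=4.000, n₂=8
s_p² = [6·3.498² + 7·4.000²]/13 = 14.2637
SE = √(s_p²·(1/7+1/8)) = 1.9546
t = (34.286−32.000)/1.9546 = 1.1694
df = 13
p-value (two-sided) = 0.26325
At α=0.05: p ≥ α → fail to reject H₀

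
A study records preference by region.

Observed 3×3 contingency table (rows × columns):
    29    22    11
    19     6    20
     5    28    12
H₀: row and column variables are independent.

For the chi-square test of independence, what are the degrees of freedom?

degrees of freedom = 4

df = (r−1)(c−1) = (3−1)·(3−1) = 4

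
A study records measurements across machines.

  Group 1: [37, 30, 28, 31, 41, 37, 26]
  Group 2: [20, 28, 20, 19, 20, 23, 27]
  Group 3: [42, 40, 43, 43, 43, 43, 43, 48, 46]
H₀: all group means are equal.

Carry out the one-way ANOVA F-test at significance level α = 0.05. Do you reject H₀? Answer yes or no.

Group means [32.86, 22.43, 43.44], grand mean 33.826
SSB = Σnᵢ(x̄ᵢ−x̄)² = 1748.511; SSW = ΣΣ(x−x̄ᵢ)² = 306.794
MSB = 1748.511/2 = 874.2553; MSW = 306.794/20 = 15.3397
F = MSB/MSW = 56.9931
df = (2, 20)
p-value (upper-tail) = 0.00000
At α=0.05: p < α → reject H₀

reject H₀: yes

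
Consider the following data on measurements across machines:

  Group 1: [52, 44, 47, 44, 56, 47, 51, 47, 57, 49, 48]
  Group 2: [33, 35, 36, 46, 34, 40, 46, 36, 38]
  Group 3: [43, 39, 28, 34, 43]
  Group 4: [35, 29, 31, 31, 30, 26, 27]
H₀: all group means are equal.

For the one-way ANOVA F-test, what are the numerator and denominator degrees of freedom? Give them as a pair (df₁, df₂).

degrees of freedom = [3, 28]

k = 4 groups, N = 32 total
df = (k−1, N−k) = (4−1, 32−4) = (3, 28)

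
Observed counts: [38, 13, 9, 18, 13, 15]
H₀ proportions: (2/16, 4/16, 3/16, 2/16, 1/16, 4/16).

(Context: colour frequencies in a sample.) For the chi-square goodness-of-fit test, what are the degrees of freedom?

degrees of freedom = 5

df = k − 1 = 6 − 1 = 5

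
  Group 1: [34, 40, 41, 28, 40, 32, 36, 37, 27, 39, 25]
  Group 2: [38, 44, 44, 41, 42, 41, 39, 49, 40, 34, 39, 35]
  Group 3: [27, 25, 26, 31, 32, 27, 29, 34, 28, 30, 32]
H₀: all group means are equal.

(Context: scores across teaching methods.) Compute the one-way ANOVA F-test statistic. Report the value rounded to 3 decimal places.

test statistic = 19.348

Group means [34.45, 40.50, 29.18], grand mean 34.882
SSB = Σnᵢ(x̄ᵢ−x̄)² = 738.166; SSW = ΣΣ(x−x̄ᵢ)² = 591.364
MSB = 738.166/2 = 369.0829; MSW = 591.364/31 = 19.0762
F = MSB/MSW = 19.3478
df = (2, 31)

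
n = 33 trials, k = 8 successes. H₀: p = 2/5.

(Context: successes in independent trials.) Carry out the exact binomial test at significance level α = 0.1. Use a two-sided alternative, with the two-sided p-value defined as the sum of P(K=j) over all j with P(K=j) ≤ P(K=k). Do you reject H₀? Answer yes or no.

Exact binomial: n=33, k=8, p₀=2/5=0.4000
P(X=j) = C(n,j)·p₀^j·(1−p₀)^(n−j); p = Σ P(X=j) over j with P(X=j) ≤ P(X=8)
p-value (two-sided) = 0.07546
At α=0.1: p < α → reject H₀

reject H₀: yes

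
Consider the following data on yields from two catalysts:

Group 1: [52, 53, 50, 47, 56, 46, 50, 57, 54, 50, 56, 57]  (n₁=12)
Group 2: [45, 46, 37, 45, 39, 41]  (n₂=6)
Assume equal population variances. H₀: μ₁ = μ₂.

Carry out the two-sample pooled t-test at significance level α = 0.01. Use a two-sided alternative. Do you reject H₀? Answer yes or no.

reject H₀: yes

x̄₁=52.333, s₁=3.798, n₁=12
x̄₂=42.167, s₂=3.710, n₂=6
s_p² = [11·3.798² + 5·3.710²]/16 = 14.2188
SE = √(s_p²·(1/12+1/6)) = 1.8854
t = (52.333−42.167)/1.8854 = 5.3923
df = 16
p-value (two-sided) = 0.00006
At α=0.01: p < α → reject H₀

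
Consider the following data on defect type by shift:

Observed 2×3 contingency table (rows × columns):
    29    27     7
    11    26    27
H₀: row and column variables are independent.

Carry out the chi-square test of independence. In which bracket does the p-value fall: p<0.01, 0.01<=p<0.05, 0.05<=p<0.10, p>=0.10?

p-value bracket: p<0.01

Row totals [63, 64], col totals [40, 53, 34], n=127
χ² = (29−19.84)²/19.84 + (27−26.29)²/26.29 + (7−16.87)²/16.87 + (11−20.16)²/20.16 + (26−26.71)²/26.71 + (27−17.13)²/17.13 = 19.8769
df = 2
p-value (upper-tail) = 0.00005
→ bracket: p<0.01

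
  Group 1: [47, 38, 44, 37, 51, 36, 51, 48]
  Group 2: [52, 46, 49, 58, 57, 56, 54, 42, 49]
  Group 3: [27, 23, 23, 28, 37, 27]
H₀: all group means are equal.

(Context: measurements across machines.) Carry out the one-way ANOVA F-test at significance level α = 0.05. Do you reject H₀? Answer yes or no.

Group means [44.00, 51.44, 27.50], grand mean 42.609
SSB = Σnᵢ(x̄ᵢ−x̄)² = 2087.756; SSW = ΣΣ(x−x̄ᵢ)² = 635.722
MSB = 2087.756/2 = 1043.8780; MSW = 635.722/20 = 31.7861
F = MSB/MSW = 32.8407
df = (2, 20)
p-value (upper-tail) = 0.00000
At α=0.05: p < α → reject H₀

reject H₀: yes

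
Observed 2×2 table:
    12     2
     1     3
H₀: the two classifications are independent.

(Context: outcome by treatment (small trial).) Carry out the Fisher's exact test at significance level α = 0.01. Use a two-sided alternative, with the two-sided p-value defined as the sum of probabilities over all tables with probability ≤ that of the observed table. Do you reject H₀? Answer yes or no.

reject H₀: no

Margins: r₁=14, r₂=4, c₁=13, c₂=5, n=18
p_obs = C(14,12)·C(4,1)/C(18,13); sum pmf over tables with pmf ≤ p_obs
p-value (two-sided) = 0.04412
At α=0.01: p ≥ α → fail to reject H₀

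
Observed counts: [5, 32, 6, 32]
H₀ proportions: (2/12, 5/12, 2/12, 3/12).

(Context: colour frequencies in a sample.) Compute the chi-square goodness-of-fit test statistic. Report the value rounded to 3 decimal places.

n = 75; E_i = n·p_i = [12.50, 31.25, 12.50, 18.75]
χ² = (5−12.50)²/12.50 + (32−31.25)²/31.25 + (6−12.50)²/12.50 + (32−18.75)²/18.75 = 17.2613
df = 3

test statistic = 17.261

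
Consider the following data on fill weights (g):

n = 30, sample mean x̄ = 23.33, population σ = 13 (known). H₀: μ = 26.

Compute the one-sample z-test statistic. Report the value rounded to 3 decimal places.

test statistic = -1.125

SE = σ/√n = 13/√30 = 2.3735
z = (x̄−μ₀)/SE = (23.33−26)/2.3735 = -1.1249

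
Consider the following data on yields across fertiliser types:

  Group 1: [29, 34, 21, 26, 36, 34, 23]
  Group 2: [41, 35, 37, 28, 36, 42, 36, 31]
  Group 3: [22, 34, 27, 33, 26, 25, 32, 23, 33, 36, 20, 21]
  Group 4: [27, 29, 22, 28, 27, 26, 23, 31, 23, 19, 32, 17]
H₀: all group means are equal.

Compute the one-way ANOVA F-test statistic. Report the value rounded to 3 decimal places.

Group means [29.00, 35.75, 27.67, 25.33], grand mean 28.846
SSB = Σnᵢ(x̄ᵢ−x̄)² = 546.244; SSW = ΣΣ(x−x̄ᵢ)² = 946.833
MSB = 546.244/3 = 182.0812; MSW = 946.833/35 = 27.0524
F = MSB/MSW = 6.7307
df = (3, 35)

test statistic = 6.731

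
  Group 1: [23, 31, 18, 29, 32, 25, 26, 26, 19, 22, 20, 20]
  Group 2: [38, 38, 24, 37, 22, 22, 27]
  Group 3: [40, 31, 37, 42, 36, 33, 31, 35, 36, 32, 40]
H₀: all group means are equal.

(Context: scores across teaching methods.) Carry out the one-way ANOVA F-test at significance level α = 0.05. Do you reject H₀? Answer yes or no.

reject H₀: yes

Group means [24.25, 29.71, 35.73], grand mean 29.733
SSB = Σnᵢ(x̄ᵢ−x̄)² = 756.006; SSW = ΣΣ(x−x̄ᵢ)² = 737.860
MSB = 756.006/2 = 378.0031; MSW = 737.860/27 = 27.3282
F = MSB/MSW = 13.8320
df = (2, 27)
p-value (upper-tail) = 0.00007
At α=0.05: p < α → reject H₀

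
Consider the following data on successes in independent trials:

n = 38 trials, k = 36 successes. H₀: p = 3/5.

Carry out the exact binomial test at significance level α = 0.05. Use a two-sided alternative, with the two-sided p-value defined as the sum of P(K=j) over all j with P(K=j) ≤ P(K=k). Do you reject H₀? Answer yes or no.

reject H₀: yes

Exact binomial: n=38, k=36, p₀=3/5=0.6000
P(X=j) = C(n,j)·p₀^j·(1−p₀)^(n−j); p = Σ P(X=j) over j with P(X=j) ≤ P(X=36)
p-value (two-sided) = 0.00000
At α=0.05: p < α → reject H₀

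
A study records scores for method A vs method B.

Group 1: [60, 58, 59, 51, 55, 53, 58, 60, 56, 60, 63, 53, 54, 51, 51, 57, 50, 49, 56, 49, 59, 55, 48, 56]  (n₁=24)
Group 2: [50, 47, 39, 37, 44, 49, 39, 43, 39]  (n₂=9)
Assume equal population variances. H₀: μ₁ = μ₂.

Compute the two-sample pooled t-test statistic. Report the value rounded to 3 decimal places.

test statistic = 7.092

x̄₁=55.042, s₁=4.165, n₁=24
x̄₂=43.000, s₂=4.822, n₂=9
s_p² = [23·4.165² + 8·4.822²]/31 = 18.8696
SE = √(s_p²·(1/24+1/9)) = 1.6979
t = (55.042−43.000)/1.6979 = 7.0921
df = 31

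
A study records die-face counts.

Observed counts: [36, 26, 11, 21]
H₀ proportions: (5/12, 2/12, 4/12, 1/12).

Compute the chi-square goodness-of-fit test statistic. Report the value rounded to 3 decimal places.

test statistic = 42.398

n = 94; E_i = n·p_i = [39.17, 15.67, 31.33, 7.83]
χ² = (36−39.17)²/39.17 + (26−15.67)²/15.67 + (11−31.33)²/31.33 + (21−7.83)²/7.83 = 42.3979
df = 3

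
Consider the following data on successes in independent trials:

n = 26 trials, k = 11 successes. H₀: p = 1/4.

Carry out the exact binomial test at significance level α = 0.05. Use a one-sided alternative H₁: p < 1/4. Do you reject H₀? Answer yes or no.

reject H₀: no

Exact binomial: n=26, k=11, p₀=1/4=0.2500
P(X≤11) from Σ C(n,i)·p₀^i·(1−p₀)^(n−i)
p-value (one-sided, H₁ less) = 0.98453
At α=0.05: p ≥ α → fail to reject H₀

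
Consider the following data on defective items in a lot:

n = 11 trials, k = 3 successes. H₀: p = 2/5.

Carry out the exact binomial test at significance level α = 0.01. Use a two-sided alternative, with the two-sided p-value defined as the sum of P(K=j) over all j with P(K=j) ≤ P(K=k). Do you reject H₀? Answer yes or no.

reject H₀: no

Exact binomial: n=11, k=3, p₀=2/5=0.4000
P(X=j) = C(n,j)·p₀^j·(1−p₀)^(n−j); p = Σ P(X=j) over j with P(X=j) ≤ P(X=3)
p-value (two-sided) = 0.54279
At α=0.01: p ≥ α → fail to reject H₀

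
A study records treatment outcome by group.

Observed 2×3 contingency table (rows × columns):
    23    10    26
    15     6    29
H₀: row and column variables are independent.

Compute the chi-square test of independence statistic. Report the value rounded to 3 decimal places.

Row totals [59, 50], col totals [38, 16, 55], n=109
χ² = (23−20.57)²/20.57 + (10−8.66)²/8.66 + (26−29.77)²/29.77 + (15−17.43)²/17.43 + (6−7.34)²/7.34 + (29−25.23)²/25.23 = 2.1192
df = 2

test statistic = 2.119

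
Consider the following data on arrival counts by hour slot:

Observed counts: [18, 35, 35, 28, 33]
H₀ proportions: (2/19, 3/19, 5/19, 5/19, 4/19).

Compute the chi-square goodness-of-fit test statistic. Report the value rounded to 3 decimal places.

n = 149; E_i = n·p_i = [15.68, 23.53, 39.21, 39.21, 31.37]
χ² = (18−15.68)²/15.68 + (35−23.53)²/23.53 + (35−39.21)²/39.21 + (28−39.21)²/39.21 + (33−31.37)²/31.37 = 9.6798
df = 4

test statistic = 9.680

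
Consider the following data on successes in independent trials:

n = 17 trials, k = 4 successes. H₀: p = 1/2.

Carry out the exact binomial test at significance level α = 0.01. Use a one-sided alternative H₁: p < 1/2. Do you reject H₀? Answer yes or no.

Exact binomial: n=17, k=4, p₀=1/2=0.5000
P(X≤4) from Σ C(n,i)·p₀^i·(1−p₀)^(n−i)
p-value (one-sided, H₁ less) = 0.02452
At α=0.01: p ≥ α → fail to reject H₀

reject H₀: no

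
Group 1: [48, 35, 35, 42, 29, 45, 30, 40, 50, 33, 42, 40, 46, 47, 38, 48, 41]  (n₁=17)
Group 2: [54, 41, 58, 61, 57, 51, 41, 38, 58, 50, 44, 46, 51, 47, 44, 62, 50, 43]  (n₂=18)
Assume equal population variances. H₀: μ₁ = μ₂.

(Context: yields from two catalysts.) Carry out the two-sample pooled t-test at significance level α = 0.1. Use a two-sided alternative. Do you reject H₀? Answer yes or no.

x̄₁=40.529, s₁=6.453, n₁=17
x̄₂=49.778, s₂=7.321, n₂=18
s_p² = [16·6.453² + 17·7.321²]/33 = 47.7984
SE = √(s_p²·(1/17+1/18)) = 2.3382
t = (40.529−49.778)/2.3382 = -3.9554
df = 33
p-value (two-sided) = 0.00038
At α=0.1: p < α → reject H₀

reject H₀: yes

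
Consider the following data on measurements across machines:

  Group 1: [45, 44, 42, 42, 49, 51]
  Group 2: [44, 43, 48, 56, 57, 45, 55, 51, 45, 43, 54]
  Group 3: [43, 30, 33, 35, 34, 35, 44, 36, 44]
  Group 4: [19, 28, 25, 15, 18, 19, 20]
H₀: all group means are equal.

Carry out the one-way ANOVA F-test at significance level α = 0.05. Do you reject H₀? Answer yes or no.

reject H₀: yes

Group means [45.50, 49.18, 37.11, 20.57], grand mean 39.152
SSB = Σnᵢ(x̄ᵢ−x̄)² = 3802.503; SSW = ΣΣ(x−x̄ᵢ)² = 711.740
MSB = 3802.503/3 = 1267.5010; MSW = 711.740/29 = 24.5427
F = MSB/MSW = 51.6446
df = (3, 29)
p-value (upper-tail) = 0.00000
At α=0.05: p < α → reject H₀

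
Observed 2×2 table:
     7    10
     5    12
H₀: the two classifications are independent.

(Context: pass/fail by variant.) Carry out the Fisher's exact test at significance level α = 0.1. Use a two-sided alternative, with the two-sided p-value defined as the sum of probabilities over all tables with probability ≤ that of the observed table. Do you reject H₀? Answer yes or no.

reject H₀: no

Margins: r₁=17, r₂=17, c₁=12, c₂=22, n=34
p_obs = C(17,7)·C(17,5)/C(34,12); sum pmf over tables with pmf ≤ p_obs
p-value (two-sided) = 0.72068
At α=0.1: p ≥ α → fail to reject H₀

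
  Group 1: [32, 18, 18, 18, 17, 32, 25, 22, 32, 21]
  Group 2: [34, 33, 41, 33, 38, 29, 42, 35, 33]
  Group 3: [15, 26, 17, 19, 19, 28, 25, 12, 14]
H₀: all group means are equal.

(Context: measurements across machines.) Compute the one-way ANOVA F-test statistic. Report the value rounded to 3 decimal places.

Group means [23.50, 35.33, 19.44], grand mean 26.000
SSB = Σnᵢ(x̄ᵢ−x̄)² = 1233.278; SSW = ΣΣ(x−x̄ᵢ)² = 760.722
MSB = 1233.278/2 = 616.6389; MSW = 760.722/25 = 30.4289
F = MSB/MSW = 20.2649
df = (2, 25)

test statistic = 20.265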